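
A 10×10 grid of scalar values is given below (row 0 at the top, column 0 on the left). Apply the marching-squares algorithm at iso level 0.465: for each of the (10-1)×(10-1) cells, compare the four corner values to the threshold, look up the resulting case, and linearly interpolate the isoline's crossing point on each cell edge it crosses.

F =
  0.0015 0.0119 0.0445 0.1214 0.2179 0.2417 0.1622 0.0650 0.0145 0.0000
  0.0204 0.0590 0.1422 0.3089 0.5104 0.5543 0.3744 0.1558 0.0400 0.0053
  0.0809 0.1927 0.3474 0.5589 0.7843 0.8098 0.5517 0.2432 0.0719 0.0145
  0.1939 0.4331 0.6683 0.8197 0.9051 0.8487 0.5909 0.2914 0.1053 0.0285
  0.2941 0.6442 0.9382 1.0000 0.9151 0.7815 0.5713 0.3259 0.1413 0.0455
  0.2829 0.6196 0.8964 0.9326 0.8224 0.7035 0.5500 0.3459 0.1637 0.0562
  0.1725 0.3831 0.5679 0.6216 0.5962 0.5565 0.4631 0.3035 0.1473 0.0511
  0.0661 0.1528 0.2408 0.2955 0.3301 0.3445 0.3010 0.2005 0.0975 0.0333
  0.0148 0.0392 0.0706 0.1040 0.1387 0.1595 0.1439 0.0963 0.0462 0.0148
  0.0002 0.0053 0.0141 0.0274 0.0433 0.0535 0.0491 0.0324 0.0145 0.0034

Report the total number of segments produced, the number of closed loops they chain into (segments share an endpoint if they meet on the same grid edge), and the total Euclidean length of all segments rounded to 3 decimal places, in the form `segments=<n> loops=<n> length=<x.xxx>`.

cell (0,3): code 0100 → (0.845,4.000)–(1.000,3.775)
cell (0,4): code 1100 → (0.714,5.000)–(0.845,4.000)
cell (0,5): code 1000 → (1.000,5.496)–(0.714,5.000)
cell (1,2): code 0100 → (1.624,3.000)–(2.000,2.556)
cell (1,3): code 1110 → (1.000,3.775)–(1.624,3.000)
cell (1,5): code 1101 → (1.511,6.000)–(1.000,5.496)
cell (1,6): code 1000 → (2.000,6.281)–(1.511,6.000)
cell (2,1): code 0100 → (2.366,2.000)–(3.000,1.136)
cell (2,2): code 1110 → (2.000,2.556)–(2.366,2.000)
cell (2,6): code 1001 → (3.000,6.420)–(2.000,6.281)
cell (3,0): code 0100 → (3.151,1.000)–(4.000,0.488)
cell (3,1): code 1110 → (3.000,1.136)–(3.151,1.000)
cell (3,6): code 1001 → (4.000,6.433)–(3.000,6.420)
cell (4,0): code 0110 → (4.000,0.488)–(5.000,0.541)
cell (4,6): code 1001 → (5.000,6.416)–(4.000,6.433)
cell (5,0): code 0010 → (5.000,0.541)–(5.654,1.000)
cell (5,1): code 0111 → (5.654,1.000)–(6.000,1.443)
cell (5,5): code 1011 → (6.000,5.980)–(5.978,6.000)
cell (5,6): code 0001 → (5.978,6.000)–(5.000,6.416)
cell (6,1): code 0010 → (6.000,1.443)–(6.315,2.000)
cell (6,2): code 0011 → (6.315,2.000)–(6.480,3.000)
cell (6,3): code 0011 → (6.480,3.000)–(6.493,4.000)
cell (6,4): code 0011 → (6.493,4.000)–(6.432,5.000)
cell (6,5): code 0001 → (6.432,5.000)–(6.000,5.980)
total: 24 segments, chained into 1 closed loop(s), length Σ = 18.835888

segments=24 loops=1 length=18.836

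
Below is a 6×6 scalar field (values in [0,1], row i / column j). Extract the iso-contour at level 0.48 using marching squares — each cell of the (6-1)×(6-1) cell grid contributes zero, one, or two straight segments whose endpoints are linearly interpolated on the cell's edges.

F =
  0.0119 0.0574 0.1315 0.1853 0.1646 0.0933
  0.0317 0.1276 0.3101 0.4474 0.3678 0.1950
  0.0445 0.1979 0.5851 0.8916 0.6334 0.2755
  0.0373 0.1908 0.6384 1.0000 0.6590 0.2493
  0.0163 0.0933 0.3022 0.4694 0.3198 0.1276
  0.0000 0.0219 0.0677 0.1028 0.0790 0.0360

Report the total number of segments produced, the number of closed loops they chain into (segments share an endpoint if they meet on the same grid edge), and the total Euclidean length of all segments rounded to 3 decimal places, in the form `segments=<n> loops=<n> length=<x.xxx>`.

segments=10 loops=1 length=8.883

cell (1,1): code 0100 → (1.618,2.000)–(2.000,1.729)
cell (1,2): code 1100 → (1.073,3.000)–(1.618,2.000)
cell (1,3): code 1100 → (1.422,4.000)–(1.073,3.000)
cell (1,4): code 1000 → (2.000,4.429)–(1.422,4.000)
cell (2,1): code 0110 → (2.000,1.729)–(3.000,1.646)
cell (2,4): code 1001 → (3.000,4.437)–(2.000,4.429)
cell (3,1): code 0010 → (3.000,1.646)–(3.471,2.000)
cell (3,2): code 0011 → (3.471,2.000)–(3.980,3.000)
cell (3,3): code 0011 → (3.980,3.000)–(3.528,4.000)
cell (3,4): code 0001 → (3.528,4.000)–(3.000,4.437)
total: 10 segments, chained into 1 closed loop(s), length Σ = 8.883101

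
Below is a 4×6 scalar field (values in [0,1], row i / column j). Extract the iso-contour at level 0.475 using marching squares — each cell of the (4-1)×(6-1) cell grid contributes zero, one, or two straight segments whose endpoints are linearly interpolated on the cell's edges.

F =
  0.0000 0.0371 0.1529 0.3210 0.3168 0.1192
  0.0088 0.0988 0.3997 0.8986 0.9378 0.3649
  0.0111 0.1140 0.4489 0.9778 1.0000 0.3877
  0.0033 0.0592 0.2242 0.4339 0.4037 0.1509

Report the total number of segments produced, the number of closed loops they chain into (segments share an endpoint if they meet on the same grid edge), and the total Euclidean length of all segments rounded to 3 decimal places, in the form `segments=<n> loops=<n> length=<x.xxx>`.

segments=8 loops=1 length=8.783

cell (0,2): code 0100 → (0.267,3.000)–(1.000,2.151)
cell (0,3): code 1100 → (0.255,4.000)–(0.267,3.000)
cell (0,4): code 1000 → (1.000,4.808)–(0.255,4.000)
cell (1,2): code 0110 → (1.000,2.151)–(2.000,2.049)
cell (1,4): code 1001 → (2.000,4.857)–(1.000,4.808)
cell (2,2): code 0010 → (2.000,2.049)–(2.924,3.000)
cell (2,3): code 0011 → (2.924,3.000)–(2.880,4.000)
cell (2,4): code 0001 → (2.880,4.000)–(2.000,4.857)
total: 8 segments, chained into 1 closed loop(s), length Σ = 8.783408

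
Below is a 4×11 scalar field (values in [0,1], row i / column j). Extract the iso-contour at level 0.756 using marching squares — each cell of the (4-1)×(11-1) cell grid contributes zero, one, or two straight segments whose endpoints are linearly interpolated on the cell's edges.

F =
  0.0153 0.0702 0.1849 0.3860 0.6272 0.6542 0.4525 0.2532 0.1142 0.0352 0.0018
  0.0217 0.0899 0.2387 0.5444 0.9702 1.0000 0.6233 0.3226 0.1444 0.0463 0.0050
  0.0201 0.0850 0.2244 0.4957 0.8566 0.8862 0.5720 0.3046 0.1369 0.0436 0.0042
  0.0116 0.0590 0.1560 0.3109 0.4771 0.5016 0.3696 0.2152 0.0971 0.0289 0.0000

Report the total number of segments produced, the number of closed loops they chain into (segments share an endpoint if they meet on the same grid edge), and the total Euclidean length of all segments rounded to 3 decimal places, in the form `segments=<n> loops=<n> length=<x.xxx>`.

cell (0,3): code 0100 → (0.376,4.000)–(1.000,3.497)
cell (0,4): code 1100 → (0.294,5.000)–(0.376,4.000)
cell (0,5): code 1000 → (1.000,5.648)–(0.294,5.000)
cell (1,3): code 0110 → (1.000,3.497)–(2.000,3.721)
cell (1,5): code 1001 → (2.000,5.414)–(1.000,5.648)
cell (2,3): code 0010 → (2.000,3.721)–(2.265,4.000)
cell (2,4): code 0011 → (2.265,4.000)–(2.339,5.000)
cell (2,5): code 0001 → (2.339,5.000)–(2.000,5.414)
total: 8 segments, chained into 1 closed loop(s), length Σ = 6.737184

segments=8 loops=1 length=6.737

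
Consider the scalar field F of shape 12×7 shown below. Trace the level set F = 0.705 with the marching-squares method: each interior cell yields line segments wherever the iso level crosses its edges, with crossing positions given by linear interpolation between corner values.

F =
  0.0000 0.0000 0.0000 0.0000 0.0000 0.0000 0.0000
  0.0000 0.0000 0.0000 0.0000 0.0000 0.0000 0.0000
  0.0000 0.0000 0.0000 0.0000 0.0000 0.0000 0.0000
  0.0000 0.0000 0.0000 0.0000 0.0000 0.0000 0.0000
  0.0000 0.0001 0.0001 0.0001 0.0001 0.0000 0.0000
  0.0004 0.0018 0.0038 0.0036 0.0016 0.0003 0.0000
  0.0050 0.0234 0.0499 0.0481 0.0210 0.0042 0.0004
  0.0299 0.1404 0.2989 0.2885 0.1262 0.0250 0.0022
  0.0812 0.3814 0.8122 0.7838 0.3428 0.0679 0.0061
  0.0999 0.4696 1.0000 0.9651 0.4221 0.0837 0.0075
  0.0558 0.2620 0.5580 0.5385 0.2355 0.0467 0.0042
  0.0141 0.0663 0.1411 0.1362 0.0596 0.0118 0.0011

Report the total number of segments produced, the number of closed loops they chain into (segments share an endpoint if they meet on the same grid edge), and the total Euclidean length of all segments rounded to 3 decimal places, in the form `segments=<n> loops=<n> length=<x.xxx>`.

cell (7,1): code 0100 → (7.791,2.000)–(8.000,1.751)
cell (7,2): code 1100 → (7.841,3.000)–(7.791,2.000)
cell (7,3): code 1000 → (8.000,3.179)–(7.841,3.000)
cell (8,1): code 0110 → (8.000,1.751)–(9.000,1.444)
cell (8,3): code 1001 → (9.000,3.479)–(8.000,3.179)
cell (9,1): code 0010 → (9.000,1.444)–(9.667,2.000)
cell (9,2): code 0011 → (9.667,2.000)–(9.610,3.000)
cell (9,3): code 0001 → (9.610,3.000)–(9.000,3.479)
total: 8 segments, chained into 1 closed loop(s), length Σ = 6.301451

segments=8 loops=1 length=6.301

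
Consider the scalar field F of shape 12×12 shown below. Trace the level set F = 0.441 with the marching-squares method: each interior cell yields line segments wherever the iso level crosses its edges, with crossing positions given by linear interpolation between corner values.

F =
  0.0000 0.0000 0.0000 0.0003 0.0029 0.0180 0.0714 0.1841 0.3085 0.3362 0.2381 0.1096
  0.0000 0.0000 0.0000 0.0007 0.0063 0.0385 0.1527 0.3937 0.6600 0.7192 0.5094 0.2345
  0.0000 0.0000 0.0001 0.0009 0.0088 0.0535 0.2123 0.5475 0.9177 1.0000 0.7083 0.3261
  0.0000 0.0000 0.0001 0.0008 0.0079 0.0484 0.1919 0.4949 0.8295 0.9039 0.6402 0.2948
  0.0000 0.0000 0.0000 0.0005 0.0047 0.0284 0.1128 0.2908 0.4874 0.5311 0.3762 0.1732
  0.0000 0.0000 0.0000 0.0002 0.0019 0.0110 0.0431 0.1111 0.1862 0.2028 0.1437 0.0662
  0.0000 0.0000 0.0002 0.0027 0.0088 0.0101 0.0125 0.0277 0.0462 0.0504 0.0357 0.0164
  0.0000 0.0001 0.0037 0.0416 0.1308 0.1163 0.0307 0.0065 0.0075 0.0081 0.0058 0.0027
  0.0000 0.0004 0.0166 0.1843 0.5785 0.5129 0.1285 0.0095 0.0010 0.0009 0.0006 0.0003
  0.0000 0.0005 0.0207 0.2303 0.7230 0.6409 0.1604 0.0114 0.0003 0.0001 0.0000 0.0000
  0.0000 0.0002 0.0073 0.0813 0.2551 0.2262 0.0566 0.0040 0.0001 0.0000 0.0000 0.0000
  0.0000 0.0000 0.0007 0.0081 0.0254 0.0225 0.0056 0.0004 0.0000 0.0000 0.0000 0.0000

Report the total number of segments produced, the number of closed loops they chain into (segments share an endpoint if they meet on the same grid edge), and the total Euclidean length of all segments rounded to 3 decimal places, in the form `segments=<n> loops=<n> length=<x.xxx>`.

segments=24 loops=2 length=18.734

cell (0,7): code 0100 → (0.377,8.000)–(1.000,7.178)
cell (0,8): code 1100 → (0.274,9.000)–(0.377,8.000)
cell (0,9): code 1100 → (0.748,10.000)–(0.274,9.000)
cell (0,10): code 1000 → (1.000,10.249)–(0.748,10.000)
cell (1,6): code 0100 → (1.308,7.000)–(2.000,6.682)
cell (1,7): code 1110 → (1.000,7.178)–(1.308,7.000)
cell (1,10): code 1001 → (2.000,10.699)–(1.000,10.249)
cell (2,6): code 0110 → (2.000,6.682)–(3.000,6.822)
cell (2,10): code 1001 → (3.000,10.577)–(2.000,10.699)
cell (3,6): code 0010 → (3.000,6.822)–(3.264,7.000)
cell (3,7): code 0111 → (3.264,7.000)–(4.000,7.764)
cell (3,9): code 1011 → (4.000,9.582)–(3.755,10.000)
cell (3,10): code 0001 → (3.755,10.000)–(3.000,10.577)
cell (4,7): code 0010 → (4.000,7.764)–(4.154,8.000)
cell (4,8): code 0011 → (4.154,8.000)–(4.274,9.000)
cell (4,9): code 0001 → (4.274,9.000)–(4.000,9.582)
cell (7,3): code 0100 → (7.693,4.000)–(8.000,3.651)
cell (7,4): code 1100 → (7.819,5.000)–(7.693,4.000)
cell (7,5): code 1000 → (8.000,5.187)–(7.819,5.000)
cell (8,3): code 0110 → (8.000,3.651)–(9.000,3.428)
cell (8,5): code 1001 → (9.000,5.416)–(8.000,5.187)
cell (9,3): code 0010 → (9.000,3.428)–(9.603,4.000)
cell (9,4): code 0011 → (9.603,4.000)–(9.482,5.000)
cell (9,5): code 0001 → (9.482,5.000)–(9.000,5.416)
total: 24 segments, chained into 2 closed loop(s), length Σ = 18.734084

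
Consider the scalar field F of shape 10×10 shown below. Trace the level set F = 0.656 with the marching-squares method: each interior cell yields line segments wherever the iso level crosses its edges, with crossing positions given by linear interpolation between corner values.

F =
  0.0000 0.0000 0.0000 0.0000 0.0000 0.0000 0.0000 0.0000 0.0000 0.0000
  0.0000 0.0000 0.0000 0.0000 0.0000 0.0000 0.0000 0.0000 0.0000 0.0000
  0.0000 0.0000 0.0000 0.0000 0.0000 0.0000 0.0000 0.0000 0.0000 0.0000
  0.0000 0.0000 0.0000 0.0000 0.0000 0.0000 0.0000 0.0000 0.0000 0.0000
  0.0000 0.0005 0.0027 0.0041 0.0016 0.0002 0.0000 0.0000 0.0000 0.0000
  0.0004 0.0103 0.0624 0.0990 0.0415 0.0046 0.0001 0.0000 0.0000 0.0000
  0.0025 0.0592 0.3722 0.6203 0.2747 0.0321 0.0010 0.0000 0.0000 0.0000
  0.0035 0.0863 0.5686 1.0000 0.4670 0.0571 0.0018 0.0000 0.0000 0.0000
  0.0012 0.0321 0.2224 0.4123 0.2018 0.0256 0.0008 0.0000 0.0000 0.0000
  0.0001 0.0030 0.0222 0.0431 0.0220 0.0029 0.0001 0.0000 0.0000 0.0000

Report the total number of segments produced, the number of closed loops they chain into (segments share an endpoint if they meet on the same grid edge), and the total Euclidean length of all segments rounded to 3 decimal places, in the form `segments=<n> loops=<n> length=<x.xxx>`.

cell (6,2): code 0100 → (6.094,3.000)–(7.000,2.203)
cell (6,3): code 1000 → (7.000,3.645)–(6.094,3.000)
cell (7,2): code 0010 → (7.000,2.203)–(7.585,3.000)
cell (7,3): code 0001 → (7.585,3.000)–(7.000,3.645)
total: 4 segments, chained into 1 closed loop(s), length Σ = 4.179749

segments=4 loops=1 length=4.180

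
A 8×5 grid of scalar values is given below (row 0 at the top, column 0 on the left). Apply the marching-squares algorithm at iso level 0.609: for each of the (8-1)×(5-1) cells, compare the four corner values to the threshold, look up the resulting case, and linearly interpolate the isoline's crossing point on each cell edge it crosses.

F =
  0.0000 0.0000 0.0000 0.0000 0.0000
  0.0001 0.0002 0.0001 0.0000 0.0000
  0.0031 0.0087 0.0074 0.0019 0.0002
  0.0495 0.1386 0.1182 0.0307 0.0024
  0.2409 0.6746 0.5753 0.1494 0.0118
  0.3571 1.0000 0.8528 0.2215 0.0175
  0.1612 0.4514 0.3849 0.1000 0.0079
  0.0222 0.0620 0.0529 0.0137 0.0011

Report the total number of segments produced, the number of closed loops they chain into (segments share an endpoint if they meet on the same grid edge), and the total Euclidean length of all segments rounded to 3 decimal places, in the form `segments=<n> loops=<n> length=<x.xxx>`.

segments=8 loops=1 length=5.890

cell (3,0): code 0100 → (3.878,1.000)–(4.000,0.849)
cell (3,1): code 1000 → (4.000,1.661)–(3.878,1.000)
cell (4,0): code 0110 → (4.000,0.849)–(5.000,0.392)
cell (4,1): code 1101 → (4.121,2.000)–(4.000,1.661)
cell (4,2): code 1000 → (5.000,2.386)–(4.121,2.000)
cell (5,0): code 0010 → (5.000,0.392)–(5.713,1.000)
cell (5,1): code 0011 → (5.713,1.000)–(5.521,2.000)
cell (5,2): code 0001 → (5.521,2.000)–(5.000,2.386)
total: 8 segments, chained into 1 closed loop(s), length Σ = 5.889730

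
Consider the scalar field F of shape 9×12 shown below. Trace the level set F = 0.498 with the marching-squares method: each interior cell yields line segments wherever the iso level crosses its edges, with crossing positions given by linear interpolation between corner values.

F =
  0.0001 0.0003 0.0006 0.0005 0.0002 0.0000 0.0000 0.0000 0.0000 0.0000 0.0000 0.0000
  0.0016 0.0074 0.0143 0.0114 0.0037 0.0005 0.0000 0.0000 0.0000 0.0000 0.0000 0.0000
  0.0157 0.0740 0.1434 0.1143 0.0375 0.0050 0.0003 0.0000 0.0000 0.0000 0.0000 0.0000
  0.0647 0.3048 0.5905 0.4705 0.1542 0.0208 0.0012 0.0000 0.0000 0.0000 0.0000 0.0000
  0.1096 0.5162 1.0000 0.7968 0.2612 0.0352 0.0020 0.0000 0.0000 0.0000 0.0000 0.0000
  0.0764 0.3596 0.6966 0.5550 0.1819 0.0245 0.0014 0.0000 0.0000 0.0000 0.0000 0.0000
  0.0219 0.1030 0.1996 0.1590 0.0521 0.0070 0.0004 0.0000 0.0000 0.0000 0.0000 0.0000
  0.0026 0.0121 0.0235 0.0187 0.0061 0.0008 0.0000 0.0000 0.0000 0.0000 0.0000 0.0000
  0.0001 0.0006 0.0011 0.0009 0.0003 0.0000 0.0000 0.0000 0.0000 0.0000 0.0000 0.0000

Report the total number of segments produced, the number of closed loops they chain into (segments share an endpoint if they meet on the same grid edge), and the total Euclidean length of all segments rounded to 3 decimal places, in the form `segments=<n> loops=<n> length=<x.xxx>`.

cell (2,1): code 0100 → (2.793,2.000)–(3.000,1.676)
cell (2,2): code 1000 → (3.000,2.771)–(2.793,2.000)
cell (3,0): code 0100 → (3.914,1.000)–(4.000,0.955)
cell (3,1): code 1110 → (3.000,1.676)–(3.914,1.000)
cell (3,2): code 1101 → (3.084,3.000)–(3.000,2.771)
cell (3,3): code 1000 → (4.000,3.558)–(3.084,3.000)
cell (4,0): code 0010 → (4.000,0.955)–(4.116,1.000)
cell (4,1): code 0111 → (4.116,1.000)–(5.000,1.411)
cell (4,3): code 1001 → (5.000,3.153)–(4.000,3.558)
cell (5,1): code 0010 → (5.000,1.411)–(5.400,2.000)
cell (5,2): code 0011 → (5.400,2.000)–(5.144,3.000)
cell (5,3): code 0001 → (5.144,3.000)–(5.000,3.153)
total: 12 segments, chained into 1 closed loop(s), length Σ = 7.864815

segments=12 loops=1 length=7.865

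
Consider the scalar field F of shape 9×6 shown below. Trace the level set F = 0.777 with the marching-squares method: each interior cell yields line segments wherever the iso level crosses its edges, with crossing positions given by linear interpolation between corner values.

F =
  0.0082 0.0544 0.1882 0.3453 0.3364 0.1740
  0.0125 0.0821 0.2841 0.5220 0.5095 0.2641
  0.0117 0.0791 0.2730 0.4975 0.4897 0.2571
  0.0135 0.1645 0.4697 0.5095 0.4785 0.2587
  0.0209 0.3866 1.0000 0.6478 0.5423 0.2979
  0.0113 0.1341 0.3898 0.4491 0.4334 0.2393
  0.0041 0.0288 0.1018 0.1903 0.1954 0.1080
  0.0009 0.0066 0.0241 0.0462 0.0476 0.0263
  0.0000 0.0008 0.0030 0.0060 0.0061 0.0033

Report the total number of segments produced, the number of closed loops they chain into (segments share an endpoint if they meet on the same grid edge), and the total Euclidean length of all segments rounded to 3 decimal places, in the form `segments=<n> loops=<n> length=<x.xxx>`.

cell (3,1): code 0100 → (3.579,2.000)–(4.000,1.636)
cell (3,2): code 1000 → (4.000,2.633)–(3.579,2.000)
cell (4,1): code 0010 → (4.000,1.636)–(4.365,2.000)
cell (4,2): code 0001 → (4.365,2.000)–(4.000,2.633)
total: 4 segments, chained into 1 closed loop(s), length Σ = 2.562510

segments=4 loops=1 length=2.563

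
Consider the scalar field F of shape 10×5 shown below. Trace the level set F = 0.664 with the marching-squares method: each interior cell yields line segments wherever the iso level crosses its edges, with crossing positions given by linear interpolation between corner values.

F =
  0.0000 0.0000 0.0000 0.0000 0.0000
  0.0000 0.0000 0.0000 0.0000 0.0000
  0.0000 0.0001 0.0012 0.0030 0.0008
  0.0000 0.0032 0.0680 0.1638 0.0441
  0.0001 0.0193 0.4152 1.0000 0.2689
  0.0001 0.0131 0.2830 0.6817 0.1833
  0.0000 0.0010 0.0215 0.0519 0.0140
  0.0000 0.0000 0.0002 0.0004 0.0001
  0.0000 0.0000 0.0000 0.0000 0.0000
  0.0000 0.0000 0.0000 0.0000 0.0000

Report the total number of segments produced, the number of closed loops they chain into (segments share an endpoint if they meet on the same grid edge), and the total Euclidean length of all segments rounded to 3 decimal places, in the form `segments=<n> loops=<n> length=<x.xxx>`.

segments=6 loops=1 length=3.627

cell (3,2): code 0100 → (3.598,3.000)–(4.000,2.425)
cell (3,3): code 1000 → (4.000,3.460)–(3.598,3.000)
cell (4,2): code 0110 → (4.000,2.425)–(5.000,2.956)
cell (4,3): code 1001 → (5.000,3.036)–(4.000,3.460)
cell (5,2): code 0010 → (5.000,2.956)–(5.028,3.000)
cell (5,3): code 0001 → (5.028,3.000)–(5.000,3.036)
total: 6 segments, chained into 1 closed loop(s), length Σ = 3.627467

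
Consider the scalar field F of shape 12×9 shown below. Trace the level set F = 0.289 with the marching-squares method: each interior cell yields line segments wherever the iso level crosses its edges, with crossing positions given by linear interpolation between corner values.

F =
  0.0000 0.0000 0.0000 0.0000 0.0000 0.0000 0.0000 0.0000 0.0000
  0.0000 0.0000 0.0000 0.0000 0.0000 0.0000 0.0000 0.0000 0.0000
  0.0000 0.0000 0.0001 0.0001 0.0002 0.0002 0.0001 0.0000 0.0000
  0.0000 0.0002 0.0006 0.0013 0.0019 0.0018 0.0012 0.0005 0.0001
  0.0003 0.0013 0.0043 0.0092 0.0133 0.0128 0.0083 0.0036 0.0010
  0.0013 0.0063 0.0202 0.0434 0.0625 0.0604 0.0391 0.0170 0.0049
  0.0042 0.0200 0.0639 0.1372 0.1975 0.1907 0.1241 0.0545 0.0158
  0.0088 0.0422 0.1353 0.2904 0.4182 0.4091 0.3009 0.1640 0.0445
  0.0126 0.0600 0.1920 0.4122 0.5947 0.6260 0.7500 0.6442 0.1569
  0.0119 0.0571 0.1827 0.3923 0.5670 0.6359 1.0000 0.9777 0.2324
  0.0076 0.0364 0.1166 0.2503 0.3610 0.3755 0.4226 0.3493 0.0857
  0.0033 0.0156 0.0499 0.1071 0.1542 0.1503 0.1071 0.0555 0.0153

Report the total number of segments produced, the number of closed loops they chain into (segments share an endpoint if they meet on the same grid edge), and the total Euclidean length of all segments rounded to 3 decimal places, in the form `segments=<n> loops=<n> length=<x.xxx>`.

cell (6,2): code 0100 → (6.991,3.000)–(7.000,2.991)
cell (6,3): code 1100 → (6.415,4.000)–(6.991,3.000)
cell (6,4): code 1100 → (6.450,5.000)–(6.415,4.000)
cell (6,5): code 1100 → (6.933,6.000)–(6.450,5.000)
cell (6,6): code 1000 → (7.000,6.087)–(6.933,6.000)
cell (7,2): code 0110 → (7.000,2.991)–(8.000,2.441)
cell (7,6): code 1101 → (7.260,7.000)–(7.000,6.087)
cell (7,7): code 1000 → (8.000,7.729)–(7.260,7.000)
cell (8,2): code 0110 → (8.000,2.441)–(9.000,2.507)
cell (8,7): code 1001 → (9.000,7.924)–(8.000,7.729)
cell (9,2): code 0010 → (9.000,2.507)–(9.727,3.000)
cell (9,3): code 0111 → (9.727,3.000)–(10.000,3.350)
cell (9,7): code 1001 → (10.000,7.229)–(9.000,7.924)
cell (10,3): code 0010 → (10.000,3.350)–(10.348,4.000)
cell (10,4): code 0011 → (10.348,4.000)–(10.384,5.000)
cell (10,5): code 0011 → (10.384,5.000)–(10.423,6.000)
cell (10,6): code 0011 → (10.423,6.000)–(10.205,7.000)
cell (10,7): code 0001 → (10.205,7.000)–(10.000,7.229)
total: 18 segments, chained into 1 closed loop(s), length Σ = 15.148404

segments=18 loops=1 length=15.148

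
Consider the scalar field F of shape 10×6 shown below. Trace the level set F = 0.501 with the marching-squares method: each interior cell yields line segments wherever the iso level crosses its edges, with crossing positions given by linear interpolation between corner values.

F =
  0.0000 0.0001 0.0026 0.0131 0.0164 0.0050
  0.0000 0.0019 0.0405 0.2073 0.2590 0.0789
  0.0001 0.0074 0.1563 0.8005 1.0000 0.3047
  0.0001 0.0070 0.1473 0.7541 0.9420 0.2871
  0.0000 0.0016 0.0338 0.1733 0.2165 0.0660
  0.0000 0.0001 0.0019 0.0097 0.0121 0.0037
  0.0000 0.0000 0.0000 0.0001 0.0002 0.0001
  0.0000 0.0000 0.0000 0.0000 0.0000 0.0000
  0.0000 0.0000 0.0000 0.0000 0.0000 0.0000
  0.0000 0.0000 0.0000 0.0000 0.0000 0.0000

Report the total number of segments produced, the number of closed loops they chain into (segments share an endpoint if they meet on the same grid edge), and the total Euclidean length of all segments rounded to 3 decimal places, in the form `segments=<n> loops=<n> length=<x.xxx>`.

segments=8 loops=1 length=7.212

cell (1,2): code 0100 → (1.495,3.000)–(2.000,2.535)
cell (1,3): code 1100 → (1.327,4.000)–(1.495,3.000)
cell (1,4): code 1000 → (2.000,4.718)–(1.327,4.000)
cell (2,2): code 0110 → (2.000,2.535)–(3.000,2.583)
cell (2,4): code 1001 → (3.000,4.673)–(2.000,4.718)
cell (3,2): code 0010 → (3.000,2.583)–(3.436,3.000)
cell (3,3): code 0011 → (3.436,3.000)–(3.608,4.000)
cell (3,4): code 0001 → (3.608,4.000)–(3.000,4.673)
total: 8 segments, chained into 1 closed loop(s), length Σ = 7.211791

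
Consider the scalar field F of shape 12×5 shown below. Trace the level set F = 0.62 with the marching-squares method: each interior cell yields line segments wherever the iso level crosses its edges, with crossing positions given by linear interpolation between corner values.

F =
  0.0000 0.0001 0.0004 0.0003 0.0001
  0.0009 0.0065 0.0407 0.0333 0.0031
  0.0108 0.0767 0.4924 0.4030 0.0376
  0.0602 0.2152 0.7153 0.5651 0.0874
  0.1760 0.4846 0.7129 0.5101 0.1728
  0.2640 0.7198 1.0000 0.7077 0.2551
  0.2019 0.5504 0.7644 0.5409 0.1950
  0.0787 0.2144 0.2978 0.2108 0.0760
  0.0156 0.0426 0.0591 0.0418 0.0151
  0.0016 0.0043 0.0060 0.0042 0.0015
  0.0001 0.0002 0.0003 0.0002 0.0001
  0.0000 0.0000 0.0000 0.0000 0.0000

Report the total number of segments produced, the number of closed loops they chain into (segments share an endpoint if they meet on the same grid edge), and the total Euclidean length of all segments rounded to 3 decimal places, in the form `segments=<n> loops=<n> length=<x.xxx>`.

segments=14 loops=1 length=9.600

cell (2,1): code 0100 → (2.572,2.000)–(3.000,1.809)
cell (2,2): code 1000 → (3.000,2.634)–(2.572,2.000)
cell (3,1): code 0110 → (3.000,1.809)–(4.000,1.593)
cell (3,2): code 1001 → (4.000,2.458)–(3.000,2.634)
cell (4,0): code 0100 → (4.576,1.000)–(5.000,0.781)
cell (4,1): code 1110 → (4.000,1.593)–(4.576,1.000)
cell (4,2): code 1101 → (4.556,3.000)–(4.000,2.458)
cell (4,3): code 1000 → (5.000,3.194)–(4.556,3.000)
cell (5,0): code 0010 → (5.000,0.781)–(5.589,1.000)
cell (5,1): code 0111 → (5.589,1.000)–(6.000,1.325)
cell (5,2): code 1011 → (6.000,2.646)–(5.526,3.000)
cell (5,3): code 0001 → (5.526,3.000)–(5.000,3.194)
cell (6,1): code 0010 → (6.000,1.325)–(6.309,2.000)
cell (6,2): code 0001 → (6.309,2.000)–(6.000,2.646)
total: 14 segments, chained into 1 closed loop(s), length Σ = 9.599909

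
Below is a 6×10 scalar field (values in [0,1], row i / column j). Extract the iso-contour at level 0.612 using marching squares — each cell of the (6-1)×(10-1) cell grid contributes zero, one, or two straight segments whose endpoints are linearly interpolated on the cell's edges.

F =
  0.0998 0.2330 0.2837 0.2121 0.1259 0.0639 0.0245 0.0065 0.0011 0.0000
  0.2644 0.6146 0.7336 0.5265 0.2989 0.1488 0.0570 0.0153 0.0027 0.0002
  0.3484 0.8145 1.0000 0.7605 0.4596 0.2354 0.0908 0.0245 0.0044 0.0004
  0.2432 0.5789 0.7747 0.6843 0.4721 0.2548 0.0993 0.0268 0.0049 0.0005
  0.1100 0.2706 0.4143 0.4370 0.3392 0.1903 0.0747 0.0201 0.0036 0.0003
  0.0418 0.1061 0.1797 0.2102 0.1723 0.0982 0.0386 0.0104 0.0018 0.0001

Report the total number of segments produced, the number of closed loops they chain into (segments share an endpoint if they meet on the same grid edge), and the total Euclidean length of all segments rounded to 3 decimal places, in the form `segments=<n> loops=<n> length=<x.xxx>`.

cell (0,0): code 0100 → (0.993,1.000)–(1.000,0.993)
cell (0,1): code 1100 → (0.730,2.000)–(0.993,1.000)
cell (0,2): code 1000 → (1.000,2.587)–(0.730,2.000)
cell (1,0): code 0110 → (1.000,0.993)–(2.000,0.566)
cell (1,2): code 1101 → (1.365,3.000)–(1.000,2.587)
cell (1,3): code 1000 → (2.000,3.494)–(1.365,3.000)
cell (2,0): code 0010 → (2.000,0.566)–(2.860,1.000)
cell (2,1): code 0111 → (2.860,1.000)–(3.000,1.169)
cell (2,3): code 1001 → (3.000,3.341)–(2.000,3.494)
cell (3,1): code 0010 → (3.000,1.169)–(3.451,2.000)
cell (3,2): code 0011 → (3.451,2.000)–(3.292,3.000)
cell (3,3): code 0001 → (3.292,3.000)–(3.000,3.341)
total: 12 segments, chained into 1 closed loop(s), length Σ = 8.734862

segments=12 loops=1 length=8.735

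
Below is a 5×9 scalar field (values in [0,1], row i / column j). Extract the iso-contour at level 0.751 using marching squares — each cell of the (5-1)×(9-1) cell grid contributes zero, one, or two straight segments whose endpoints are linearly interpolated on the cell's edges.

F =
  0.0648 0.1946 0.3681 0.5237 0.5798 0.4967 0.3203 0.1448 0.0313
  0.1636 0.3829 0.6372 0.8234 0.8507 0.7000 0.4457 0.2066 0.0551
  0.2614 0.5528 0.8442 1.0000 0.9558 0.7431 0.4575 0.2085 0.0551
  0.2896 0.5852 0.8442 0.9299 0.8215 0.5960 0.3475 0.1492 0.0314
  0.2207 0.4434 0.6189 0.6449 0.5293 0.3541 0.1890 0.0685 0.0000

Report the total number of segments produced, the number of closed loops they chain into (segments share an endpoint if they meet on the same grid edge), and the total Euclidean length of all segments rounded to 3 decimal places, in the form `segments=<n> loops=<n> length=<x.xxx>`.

cell (0,2): code 0100 → (0.758,3.000)–(1.000,2.611)
cell (0,3): code 1100 → (0.632,4.000)–(0.758,3.000)
cell (0,4): code 1000 → (1.000,4.662)–(0.632,4.000)
cell (1,1): code 0100 → (1.550,2.000)–(2.000,1.680)
cell (1,2): code 1110 → (1.000,2.611)–(1.550,2.000)
cell (1,4): code 1001 → (2.000,4.963)–(1.000,4.662)
cell (2,1): code 0110 → (2.000,1.680)–(3.000,1.640)
cell (2,4): code 1001 → (3.000,4.313)–(2.000,4.963)
cell (3,1): code 0010 → (3.000,1.640)–(3.414,2.000)
cell (3,2): code 0011 → (3.414,2.000)–(3.628,3.000)
cell (3,3): code 0011 → (3.628,3.000)–(3.241,4.000)
cell (3,4): code 0001 → (3.241,4.000)–(3.000,4.313)
total: 12 segments, chained into 1 closed loop(s), length Σ = 9.873034

segments=12 loops=1 length=9.873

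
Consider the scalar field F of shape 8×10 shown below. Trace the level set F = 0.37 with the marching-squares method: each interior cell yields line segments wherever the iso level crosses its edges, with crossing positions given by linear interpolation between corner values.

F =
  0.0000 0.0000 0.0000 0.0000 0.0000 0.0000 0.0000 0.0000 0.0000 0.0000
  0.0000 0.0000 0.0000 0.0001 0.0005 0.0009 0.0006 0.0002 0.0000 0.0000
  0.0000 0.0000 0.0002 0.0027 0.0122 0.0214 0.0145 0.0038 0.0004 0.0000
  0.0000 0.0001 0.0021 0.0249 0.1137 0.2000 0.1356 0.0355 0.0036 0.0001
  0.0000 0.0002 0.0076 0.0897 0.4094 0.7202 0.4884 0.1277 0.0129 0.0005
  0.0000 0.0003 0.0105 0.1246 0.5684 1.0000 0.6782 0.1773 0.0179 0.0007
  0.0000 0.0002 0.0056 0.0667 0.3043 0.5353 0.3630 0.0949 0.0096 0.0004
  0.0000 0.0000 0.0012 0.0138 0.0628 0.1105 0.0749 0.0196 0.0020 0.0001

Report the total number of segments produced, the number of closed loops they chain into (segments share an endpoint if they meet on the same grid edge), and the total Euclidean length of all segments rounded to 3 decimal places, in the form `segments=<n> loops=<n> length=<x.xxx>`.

segments=12 loops=1 length=9.238

cell (3,3): code 0100 → (3.867,4.000)–(4.000,3.877)
cell (3,4): code 1100 → (3.327,5.000)–(3.867,4.000)
cell (3,5): code 1100 → (3.664,6.000)–(3.327,5.000)
cell (3,6): code 1000 → (4.000,6.328)–(3.664,6.000)
cell (4,3): code 0110 → (4.000,3.877)–(5.000,3.553)
cell (4,6): code 1001 → (5.000,6.615)–(4.000,6.328)
cell (5,3): code 0010 → (5.000,3.553)–(5.751,4.000)
cell (5,4): code 0111 → (5.751,4.000)–(6.000,4.284)
cell (5,5): code 1011 → (6.000,5.959)–(5.978,6.000)
cell (5,6): code 0001 → (5.978,6.000)–(5.000,6.615)
cell (6,4): code 0010 → (6.000,4.284)–(6.389,5.000)
cell (6,5): code 0001 → (6.389,5.000)–(6.000,5.959)
total: 12 segments, chained into 1 closed loop(s), length Σ = 9.237807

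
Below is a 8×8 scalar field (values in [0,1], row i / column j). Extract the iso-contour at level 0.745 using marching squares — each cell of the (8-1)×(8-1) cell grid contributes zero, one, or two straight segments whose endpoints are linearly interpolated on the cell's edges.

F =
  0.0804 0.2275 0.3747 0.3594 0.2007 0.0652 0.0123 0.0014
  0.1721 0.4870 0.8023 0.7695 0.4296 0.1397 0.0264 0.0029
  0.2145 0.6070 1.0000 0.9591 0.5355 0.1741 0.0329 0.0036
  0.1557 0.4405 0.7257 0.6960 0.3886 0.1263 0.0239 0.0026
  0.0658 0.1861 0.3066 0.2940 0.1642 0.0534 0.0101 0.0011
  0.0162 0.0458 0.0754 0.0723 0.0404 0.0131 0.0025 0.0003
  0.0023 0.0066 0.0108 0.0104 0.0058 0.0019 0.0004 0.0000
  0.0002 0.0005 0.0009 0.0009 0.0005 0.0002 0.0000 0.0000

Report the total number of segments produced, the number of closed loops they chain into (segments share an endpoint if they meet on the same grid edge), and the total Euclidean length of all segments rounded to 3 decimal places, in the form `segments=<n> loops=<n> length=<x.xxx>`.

segments=8 loops=1 length=6.614

cell (0,1): code 0100 → (0.866,2.000)–(1.000,1.818)
cell (0,2): code 1100 → (0.940,3.000)–(0.866,2.000)
cell (0,3): code 1000 → (1.000,3.072)–(0.940,3.000)
cell (1,1): code 0110 → (1.000,1.818)–(2.000,1.351)
cell (1,3): code 1001 → (2.000,3.505)–(1.000,3.072)
cell (2,1): code 0010 → (2.000,1.351)–(2.930,2.000)
cell (2,2): code 0011 → (2.930,2.000)–(2.814,3.000)
cell (2,3): code 0001 → (2.814,3.000)–(2.000,3.505)
total: 8 segments, chained into 1 closed loop(s), length Σ = 6.614073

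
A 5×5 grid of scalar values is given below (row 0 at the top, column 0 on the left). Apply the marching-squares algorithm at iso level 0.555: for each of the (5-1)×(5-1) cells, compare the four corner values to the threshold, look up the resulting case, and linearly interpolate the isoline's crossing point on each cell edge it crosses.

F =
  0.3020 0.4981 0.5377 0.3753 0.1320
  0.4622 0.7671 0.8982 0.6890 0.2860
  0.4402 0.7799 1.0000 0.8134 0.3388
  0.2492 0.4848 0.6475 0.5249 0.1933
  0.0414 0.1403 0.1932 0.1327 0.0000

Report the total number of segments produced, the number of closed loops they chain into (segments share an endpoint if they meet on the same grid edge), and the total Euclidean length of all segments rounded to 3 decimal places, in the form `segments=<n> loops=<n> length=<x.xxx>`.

cell (0,0): code 0100 → (0.212,1.000)–(1.000,0.304)
cell (0,1): code 1100 → (0.048,2.000)–(0.212,1.000)
cell (0,2): code 1100 → (0.573,3.000)–(0.048,2.000)
cell (0,3): code 1000 → (1.000,3.333)–(0.573,3.000)
cell (1,0): code 0110 → (1.000,0.304)–(2.000,0.338)
cell (1,3): code 1001 → (2.000,3.544)–(1.000,3.333)
cell (2,0): code 0010 → (2.000,0.338)–(2.762,1.000)
cell (2,1): code 0111 → (2.762,1.000)–(3.000,1.431)
cell (2,2): code 1011 → (3.000,2.754)–(2.896,3.000)
cell (2,3): code 0001 → (2.896,3.000)–(2.000,3.544)
cell (3,1): code 0010 → (3.000,1.431)–(3.204,2.000)
cell (3,2): code 0001 → (3.204,2.000)–(3.000,2.754)
total: 12 segments, chained into 1 closed loop(s), length Σ = 9.960748

segments=12 loops=1 length=9.961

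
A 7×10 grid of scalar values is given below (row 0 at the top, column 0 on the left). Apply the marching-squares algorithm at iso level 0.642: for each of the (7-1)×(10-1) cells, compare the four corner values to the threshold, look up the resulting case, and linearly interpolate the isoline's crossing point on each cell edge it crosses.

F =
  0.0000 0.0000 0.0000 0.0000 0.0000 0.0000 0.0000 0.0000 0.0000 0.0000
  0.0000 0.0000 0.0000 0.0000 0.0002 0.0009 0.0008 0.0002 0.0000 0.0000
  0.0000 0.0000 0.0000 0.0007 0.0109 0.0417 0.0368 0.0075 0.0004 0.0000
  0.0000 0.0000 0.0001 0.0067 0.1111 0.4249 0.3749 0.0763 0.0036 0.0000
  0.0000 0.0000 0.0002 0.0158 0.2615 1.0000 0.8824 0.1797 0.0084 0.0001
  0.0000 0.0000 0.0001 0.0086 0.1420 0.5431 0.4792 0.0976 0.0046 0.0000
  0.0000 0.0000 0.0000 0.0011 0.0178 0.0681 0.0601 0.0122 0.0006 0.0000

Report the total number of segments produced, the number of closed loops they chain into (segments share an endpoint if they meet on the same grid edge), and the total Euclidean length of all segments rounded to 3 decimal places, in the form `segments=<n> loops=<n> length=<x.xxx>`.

cell (3,4): code 0100 → (3.377,5.000)–(4.000,4.515)
cell (3,5): code 1100 → (3.526,6.000)–(3.377,5.000)
cell (3,6): code 1000 → (4.000,6.342)–(3.526,6.000)
cell (4,4): code 0010 → (4.000,4.515)–(4.784,5.000)
cell (4,5): code 0011 → (4.784,5.000)–(4.596,6.000)
cell (4,6): code 0001 → (4.596,6.000)–(4.000,6.342)
total: 6 segments, chained into 1 closed loop(s), length Σ = 5.010493

segments=6 loops=1 length=5.010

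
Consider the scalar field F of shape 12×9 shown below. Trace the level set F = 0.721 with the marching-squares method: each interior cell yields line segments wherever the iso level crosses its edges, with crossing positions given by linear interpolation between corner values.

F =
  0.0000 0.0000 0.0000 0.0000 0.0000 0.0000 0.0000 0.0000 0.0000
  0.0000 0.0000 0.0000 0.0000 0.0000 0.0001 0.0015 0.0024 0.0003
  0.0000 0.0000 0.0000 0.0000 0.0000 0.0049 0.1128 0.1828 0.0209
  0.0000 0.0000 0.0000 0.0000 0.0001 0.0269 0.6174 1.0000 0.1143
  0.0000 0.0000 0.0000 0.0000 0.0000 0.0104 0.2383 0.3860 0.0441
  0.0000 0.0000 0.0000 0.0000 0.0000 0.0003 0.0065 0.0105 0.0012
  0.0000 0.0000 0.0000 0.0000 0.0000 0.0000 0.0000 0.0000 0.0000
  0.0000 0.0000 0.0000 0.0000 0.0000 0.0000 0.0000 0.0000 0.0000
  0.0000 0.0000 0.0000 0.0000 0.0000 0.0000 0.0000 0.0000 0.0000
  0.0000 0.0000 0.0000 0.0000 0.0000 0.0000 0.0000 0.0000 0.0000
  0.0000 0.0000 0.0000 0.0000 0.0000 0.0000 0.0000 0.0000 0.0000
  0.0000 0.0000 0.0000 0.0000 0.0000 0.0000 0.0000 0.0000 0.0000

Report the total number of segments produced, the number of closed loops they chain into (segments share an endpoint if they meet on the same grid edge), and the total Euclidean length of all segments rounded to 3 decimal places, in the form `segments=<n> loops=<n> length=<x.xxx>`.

segments=4 loops=1 length=2.682

cell (2,6): code 0100 → (2.659,7.000)–(3.000,6.271)
cell (2,7): code 1000 → (3.000,7.315)–(2.659,7.000)
cell (3,6): code 0010 → (3.000,6.271)–(3.454,7.000)
cell (3,7): code 0001 → (3.454,7.000)–(3.000,7.315)
total: 4 segments, chained into 1 closed loop(s), length Σ = 2.681832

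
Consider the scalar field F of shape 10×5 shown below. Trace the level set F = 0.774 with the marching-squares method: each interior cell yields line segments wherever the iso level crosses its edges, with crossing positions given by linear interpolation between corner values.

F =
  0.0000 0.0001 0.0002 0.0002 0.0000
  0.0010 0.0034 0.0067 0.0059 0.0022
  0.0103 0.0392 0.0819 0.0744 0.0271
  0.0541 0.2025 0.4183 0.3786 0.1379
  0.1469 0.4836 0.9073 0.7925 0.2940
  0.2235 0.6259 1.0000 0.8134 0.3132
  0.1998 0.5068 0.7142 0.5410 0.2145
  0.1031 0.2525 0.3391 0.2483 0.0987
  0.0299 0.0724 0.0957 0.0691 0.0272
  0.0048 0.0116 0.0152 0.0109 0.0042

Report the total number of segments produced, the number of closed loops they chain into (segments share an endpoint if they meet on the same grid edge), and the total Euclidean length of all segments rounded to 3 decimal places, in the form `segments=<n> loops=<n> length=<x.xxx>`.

cell (3,1): code 0100 → (3.727,2.000)–(4.000,1.685)
cell (3,2): code 1100 → (3.955,3.000)–(3.727,2.000)
cell (3,3): code 1000 → (4.000,3.037)–(3.955,3.000)
cell (4,1): code 0110 → (4.000,1.685)–(5.000,1.396)
cell (4,3): code 1001 → (5.000,3.079)–(4.000,3.037)
cell (5,1): code 0010 → (5.000,1.396)–(5.791,2.000)
cell (5,2): code 0011 → (5.791,2.000)–(5.145,3.000)
cell (5,3): code 0001 → (5.145,3.000)–(5.000,3.079)
total: 8 segments, chained into 1 closed loop(s), length Σ = 5.892340

segments=8 loops=1 length=5.892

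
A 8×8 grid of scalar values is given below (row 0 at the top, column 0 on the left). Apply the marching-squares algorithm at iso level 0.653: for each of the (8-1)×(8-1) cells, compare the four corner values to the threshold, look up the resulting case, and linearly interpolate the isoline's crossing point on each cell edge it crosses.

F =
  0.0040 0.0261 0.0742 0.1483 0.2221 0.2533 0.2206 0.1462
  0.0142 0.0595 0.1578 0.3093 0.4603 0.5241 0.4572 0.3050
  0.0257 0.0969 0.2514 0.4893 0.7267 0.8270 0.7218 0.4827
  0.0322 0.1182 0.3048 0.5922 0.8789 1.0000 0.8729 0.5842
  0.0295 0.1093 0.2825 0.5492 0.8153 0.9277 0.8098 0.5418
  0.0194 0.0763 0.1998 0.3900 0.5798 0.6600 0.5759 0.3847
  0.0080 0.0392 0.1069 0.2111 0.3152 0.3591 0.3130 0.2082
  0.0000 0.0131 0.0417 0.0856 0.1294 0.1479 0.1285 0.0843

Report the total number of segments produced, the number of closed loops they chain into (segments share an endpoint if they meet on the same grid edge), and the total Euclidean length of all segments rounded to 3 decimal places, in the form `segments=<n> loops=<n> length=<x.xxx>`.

segments=14 loops=1 length=11.067

cell (1,3): code 0100 → (1.723,4.000)–(2.000,3.690)
cell (1,4): code 1100 → (1.426,5.000)–(1.723,4.000)
cell (1,5): code 1100 → (1.740,6.000)–(1.426,5.000)
cell (1,6): code 1000 → (2.000,6.288)–(1.740,6.000)
cell (2,3): code 0110 → (2.000,3.690)–(3.000,3.212)
cell (2,6): code 1001 → (3.000,6.762)–(2.000,6.288)
cell (3,3): code 0110 → (3.000,3.212)–(4.000,3.390)
cell (3,6): code 1001 → (4.000,6.585)–(3.000,6.762)
cell (4,3): code 0010 → (4.000,3.390)–(4.689,4.000)
cell (4,4): code 0111 → (4.689,4.000)–(5.000,4.913)
cell (4,5): code 1011 → (5.000,5.083)–(4.670,6.000)
cell (4,6): code 0001 → (4.670,6.000)–(4.000,6.585)
cell (5,4): code 0010 → (5.000,4.913)–(5.023,5.000)
cell (5,5): code 0001 → (5.023,5.000)–(5.000,5.083)
total: 14 segments, chained into 1 closed loop(s), length Σ = 11.066548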